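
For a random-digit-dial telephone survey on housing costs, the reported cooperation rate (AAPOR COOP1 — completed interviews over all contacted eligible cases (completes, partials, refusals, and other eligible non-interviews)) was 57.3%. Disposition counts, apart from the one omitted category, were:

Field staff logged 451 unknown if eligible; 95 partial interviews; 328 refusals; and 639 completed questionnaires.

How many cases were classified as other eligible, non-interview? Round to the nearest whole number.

53

COOP1 = 639 / D = 0.573
D = 639 / 0.573 = 1115.2
Remaining denominator categories sum to 1062
other eligible, non-interview = 1115.2 − 1062 ≈ 53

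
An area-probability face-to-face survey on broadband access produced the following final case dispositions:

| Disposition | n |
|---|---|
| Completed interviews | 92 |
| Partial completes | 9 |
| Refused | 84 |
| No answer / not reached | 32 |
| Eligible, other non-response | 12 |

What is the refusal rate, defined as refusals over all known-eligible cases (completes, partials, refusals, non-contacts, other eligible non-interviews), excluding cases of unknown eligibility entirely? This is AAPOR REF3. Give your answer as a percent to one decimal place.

36.7%

Num = 84
Denominator = 92 + 9 + 84 + 32 + 12 = 229
REF3 = 84 / 229 = 0.3668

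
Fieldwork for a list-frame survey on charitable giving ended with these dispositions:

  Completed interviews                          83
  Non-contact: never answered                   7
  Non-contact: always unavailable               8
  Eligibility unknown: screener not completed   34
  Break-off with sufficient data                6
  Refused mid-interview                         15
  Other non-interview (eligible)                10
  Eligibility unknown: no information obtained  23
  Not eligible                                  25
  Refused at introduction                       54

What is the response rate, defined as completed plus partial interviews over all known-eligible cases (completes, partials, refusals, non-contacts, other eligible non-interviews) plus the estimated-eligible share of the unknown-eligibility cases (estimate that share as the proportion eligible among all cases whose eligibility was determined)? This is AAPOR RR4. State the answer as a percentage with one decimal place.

Refusal or break-off = 54 + 15 = 69
Never reached = 7 + 8 = 15
Unknown eligibility = 34 + 23 = 57
Top = 83 + 6 = 89
Determined eligible = 83 + 6 + 69 + 15 + 10 = 183
e = 183 / (183 + 25) = 183 / 208 = 0.8798
Eligible share of unknowns = 0.8798 × 57 = 50.15
Denom = 183 + 50.15 = 233.15
RR4 = 89 / 233.15 = 0.3817

38.2%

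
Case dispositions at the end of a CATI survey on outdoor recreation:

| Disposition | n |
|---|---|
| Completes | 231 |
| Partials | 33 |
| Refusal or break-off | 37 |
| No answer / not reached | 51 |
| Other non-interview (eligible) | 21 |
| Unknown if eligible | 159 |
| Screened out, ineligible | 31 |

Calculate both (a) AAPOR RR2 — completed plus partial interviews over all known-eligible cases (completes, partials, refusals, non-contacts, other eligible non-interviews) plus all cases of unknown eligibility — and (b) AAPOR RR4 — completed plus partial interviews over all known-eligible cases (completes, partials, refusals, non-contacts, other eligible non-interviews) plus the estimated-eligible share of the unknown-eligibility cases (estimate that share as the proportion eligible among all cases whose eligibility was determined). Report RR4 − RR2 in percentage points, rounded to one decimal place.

Numerator: 231 + 33 = 264
Denominator: 231 + 33 + 37 + 51 + 21 + 159 = 532
RR2 = 264 / 532 = 0.4962
Eligible (known): 231 + 33 + 37 + 51 + 21 = 373
e = 373 / (373 + 31) = 373 / 404 = 0.9233
Estimated eligible among unknowns: 0.9233 × 159 = 146.80
Denominator: 373 + 146.80 = 519.80
RR4 = 264 / 519.80 = 0.5079
Difference = 50.79 − 49.62 = 1.17 percentage points

1.2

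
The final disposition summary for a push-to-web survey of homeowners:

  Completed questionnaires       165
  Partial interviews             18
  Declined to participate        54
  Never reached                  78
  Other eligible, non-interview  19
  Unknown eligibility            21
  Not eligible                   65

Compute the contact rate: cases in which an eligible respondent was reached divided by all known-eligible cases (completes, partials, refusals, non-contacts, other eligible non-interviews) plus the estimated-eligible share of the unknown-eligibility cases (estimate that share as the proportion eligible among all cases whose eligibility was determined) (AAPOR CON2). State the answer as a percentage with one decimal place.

Top: 165 + 18 + 54 + 19 = 256
Known eligible: 165 + 18 + 54 + 78 + 19 = 334
e = 334 / (334 + 65) = 334 / 399 = 0.8371
Eligible share of unknowns: 0.8371 × 21 = 17.58
Denominator: 334 + 17.58 = 351.58
CON2 = 256 / 351.58 = 0.7281

72.8%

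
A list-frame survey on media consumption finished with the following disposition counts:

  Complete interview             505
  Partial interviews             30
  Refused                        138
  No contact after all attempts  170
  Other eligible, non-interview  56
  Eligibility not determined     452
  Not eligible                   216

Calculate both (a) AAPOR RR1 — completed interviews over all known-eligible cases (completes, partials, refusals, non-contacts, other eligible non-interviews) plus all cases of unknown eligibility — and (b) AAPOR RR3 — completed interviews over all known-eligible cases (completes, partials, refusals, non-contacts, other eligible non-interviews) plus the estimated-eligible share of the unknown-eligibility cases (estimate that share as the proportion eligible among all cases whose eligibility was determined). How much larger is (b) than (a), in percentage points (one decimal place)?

Numerator: 505
Denom: 505 + 30 + 138 + 170 + 56 + 452 = 1351
RR1 = 505 / 1351 = 0.3738
Known eligible: 505 + 30 + 138 + 170 + 56 = 899
e = 899 / (899 + 216) = 899 / 1115 = 0.8063
Estimated eligible among unknowns: 0.8063 × 452 = 364.45
Denom: 899 + 364.45 = 1263.45
RR3 = 505 / 1263.45 = 0.3997
Difference = 39.97 − 37.38 = 2.59 percentage points

2.6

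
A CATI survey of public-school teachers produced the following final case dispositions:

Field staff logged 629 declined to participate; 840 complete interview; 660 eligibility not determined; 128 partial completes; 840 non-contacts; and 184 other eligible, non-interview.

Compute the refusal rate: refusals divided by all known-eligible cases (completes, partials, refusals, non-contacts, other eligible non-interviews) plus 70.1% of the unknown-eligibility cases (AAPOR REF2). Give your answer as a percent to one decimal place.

Numerator → 629
Known eligible → 840 + 128 + 629 + 840 + 184 = 2621
Eligible share of unknowns → 0.7010 × 660 = 462.66
Base → 2621 + 462.66 = 3083.66
REF2 = 629 / 3083.66 = 0.2040

20.4%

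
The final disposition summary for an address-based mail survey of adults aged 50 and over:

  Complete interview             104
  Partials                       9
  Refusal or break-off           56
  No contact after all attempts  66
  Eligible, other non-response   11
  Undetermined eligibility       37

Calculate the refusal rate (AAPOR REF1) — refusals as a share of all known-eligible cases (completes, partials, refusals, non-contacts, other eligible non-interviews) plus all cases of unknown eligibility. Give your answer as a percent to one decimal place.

Numerator: 56
Base: 104 + 9 + 56 + 66 + 11 + 37 = 283
REF1 = 56 / 283 = 0.1979

19.8%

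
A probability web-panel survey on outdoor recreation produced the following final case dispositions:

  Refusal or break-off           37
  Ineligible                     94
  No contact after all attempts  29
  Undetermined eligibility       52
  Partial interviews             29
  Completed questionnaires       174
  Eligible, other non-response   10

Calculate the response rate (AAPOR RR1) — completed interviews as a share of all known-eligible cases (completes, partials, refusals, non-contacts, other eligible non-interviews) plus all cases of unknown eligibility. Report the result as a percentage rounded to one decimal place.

Num → 174
Denom → 174 + 29 + 37 + 29 + 10 + 52 = 331
RR1 = 174 / 331 = 0.5257

52.6%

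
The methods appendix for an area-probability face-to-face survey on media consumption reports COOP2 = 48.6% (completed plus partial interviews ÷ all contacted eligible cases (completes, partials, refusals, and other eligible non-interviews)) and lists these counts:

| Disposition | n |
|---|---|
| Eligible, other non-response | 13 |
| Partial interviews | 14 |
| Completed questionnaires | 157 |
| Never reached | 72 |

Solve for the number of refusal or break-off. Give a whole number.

168

Num → 157 + 14 = 171
COOP2 = 171 / D = 0.486
D = 171 / 0.486 = 351.9
Rest of base = 184
refusal or break-off = 351.9 − 184 ≈ 168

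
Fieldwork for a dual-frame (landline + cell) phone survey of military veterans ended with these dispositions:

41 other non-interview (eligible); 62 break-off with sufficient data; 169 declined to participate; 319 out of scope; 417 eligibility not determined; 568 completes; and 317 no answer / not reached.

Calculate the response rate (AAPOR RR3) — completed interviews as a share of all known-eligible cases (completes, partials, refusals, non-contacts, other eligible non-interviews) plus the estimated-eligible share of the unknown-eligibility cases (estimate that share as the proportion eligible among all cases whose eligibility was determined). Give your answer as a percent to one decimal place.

Top = 568
Determined eligible = 568 + 62 + 169 + 317 + 41 = 1157
e = 1157 / (1157 + 319) = 1157 / 1476 = 0.7839
Eligible share of unknowns = 0.7839 × 417 = 326.89
Denominator = 1157 + 326.89 = 1483.89
RR3 = 568 / 1483.89 = 0.3828

38.3%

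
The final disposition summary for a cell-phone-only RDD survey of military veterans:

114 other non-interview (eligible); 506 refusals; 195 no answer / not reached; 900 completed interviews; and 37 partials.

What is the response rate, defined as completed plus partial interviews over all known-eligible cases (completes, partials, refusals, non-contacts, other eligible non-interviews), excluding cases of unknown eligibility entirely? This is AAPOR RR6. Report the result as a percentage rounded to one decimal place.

Numerator: 900 + 37 = 937
Denom: 900 + 37 + 506 + 195 + 114 = 1752
RR6 = 937 / 1752 = 0.5348

53.5%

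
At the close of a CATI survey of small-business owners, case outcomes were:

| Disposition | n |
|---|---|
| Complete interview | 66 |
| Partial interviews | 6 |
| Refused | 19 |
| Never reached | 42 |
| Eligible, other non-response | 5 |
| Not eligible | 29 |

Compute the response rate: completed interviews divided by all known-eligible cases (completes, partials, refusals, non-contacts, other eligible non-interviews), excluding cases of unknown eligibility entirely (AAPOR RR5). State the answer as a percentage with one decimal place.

47.8%

Top → 66
Base → 66 + 6 + 19 + 42 + 5 = 138
RR5 = 66 / 138 = 0.4783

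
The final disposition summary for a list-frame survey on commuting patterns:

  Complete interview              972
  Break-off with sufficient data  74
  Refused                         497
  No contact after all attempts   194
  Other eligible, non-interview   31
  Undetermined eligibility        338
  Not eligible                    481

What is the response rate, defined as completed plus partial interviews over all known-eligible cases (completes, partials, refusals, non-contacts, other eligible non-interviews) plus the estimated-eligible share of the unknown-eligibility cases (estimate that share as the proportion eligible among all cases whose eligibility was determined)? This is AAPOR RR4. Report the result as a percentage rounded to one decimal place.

51.4%

Numerator = 972 + 74 = 1046
Determined eligible = 972 + 74 + 497 + 194 + 31 = 1768
e = 1768 / (1768 + 481) = 1768 / 2249 = 0.7861
e × U = 0.7861 × 338 = 265.70
Base = 1768 + 265.70 = 2033.70
RR4 = 1046 / 2033.70 = 0.5143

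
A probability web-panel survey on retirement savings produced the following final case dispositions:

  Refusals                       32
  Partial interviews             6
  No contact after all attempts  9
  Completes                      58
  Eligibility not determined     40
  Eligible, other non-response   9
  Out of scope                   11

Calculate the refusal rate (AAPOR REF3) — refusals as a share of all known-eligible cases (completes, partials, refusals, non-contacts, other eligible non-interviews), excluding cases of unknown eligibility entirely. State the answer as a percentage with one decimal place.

Num → 32
Denom → 58 + 6 + 32 + 9 + 9 = 114
REF3 = 32 / 114 = 0.2807

28.1%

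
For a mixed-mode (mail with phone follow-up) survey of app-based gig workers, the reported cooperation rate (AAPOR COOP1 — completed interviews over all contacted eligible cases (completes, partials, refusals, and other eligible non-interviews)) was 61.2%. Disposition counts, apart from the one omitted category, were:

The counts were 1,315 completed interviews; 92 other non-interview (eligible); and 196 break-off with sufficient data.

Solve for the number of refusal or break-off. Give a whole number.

546

COOP1 = 1315 / D = 0.612
D = 1315 / 0.612 = 2148.7
Remaining denominator categories sum to 1603
refusal or break-off = 2148.7 − 1603 ≈ 546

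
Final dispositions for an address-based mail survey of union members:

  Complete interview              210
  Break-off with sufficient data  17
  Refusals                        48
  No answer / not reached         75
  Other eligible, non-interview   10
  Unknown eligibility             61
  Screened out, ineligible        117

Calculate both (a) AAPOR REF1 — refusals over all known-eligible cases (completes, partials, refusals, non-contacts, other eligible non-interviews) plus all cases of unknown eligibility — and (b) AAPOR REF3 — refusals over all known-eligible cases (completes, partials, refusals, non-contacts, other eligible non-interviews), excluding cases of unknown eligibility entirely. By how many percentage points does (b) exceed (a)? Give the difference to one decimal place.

1.9

Top → 48
Denominator → 210 + 17 + 48 + 75 + 10 + 61 = 421
REF1 = 48 / 421 = 0.1140
Denominator → 210 + 17 + 48 + 75 + 10 = 360
REF3 = 48 / 360 = 0.1333
Difference = 13.33 − 11.40 = 1.93 percentage points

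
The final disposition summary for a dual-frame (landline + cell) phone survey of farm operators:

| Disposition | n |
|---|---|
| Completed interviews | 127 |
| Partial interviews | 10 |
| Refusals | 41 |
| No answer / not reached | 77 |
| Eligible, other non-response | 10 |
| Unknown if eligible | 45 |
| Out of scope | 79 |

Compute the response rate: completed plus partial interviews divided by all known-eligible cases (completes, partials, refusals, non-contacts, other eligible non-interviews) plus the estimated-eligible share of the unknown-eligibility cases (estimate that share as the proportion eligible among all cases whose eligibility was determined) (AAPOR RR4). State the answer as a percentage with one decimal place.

45.7%

Num → 127 + 10 = 137
Known eligible → 127 + 10 + 41 + 77 + 10 = 265
e = 265 / (265 + 79) = 265 / 344 = 0.7703
e × U → 0.7703 × 45 = 34.66
Denominator → 265 + 34.66 = 299.66
RR4 = 137 / 299.66 = 0.4572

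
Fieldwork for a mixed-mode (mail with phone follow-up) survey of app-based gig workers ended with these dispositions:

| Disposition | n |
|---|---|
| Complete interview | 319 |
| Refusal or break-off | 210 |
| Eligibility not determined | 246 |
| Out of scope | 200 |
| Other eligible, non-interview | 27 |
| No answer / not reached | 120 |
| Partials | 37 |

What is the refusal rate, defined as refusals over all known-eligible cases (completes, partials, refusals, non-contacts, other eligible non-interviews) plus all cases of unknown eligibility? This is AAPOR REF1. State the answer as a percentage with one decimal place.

21.9%

Numerator: 210
Base: 319 + 37 + 210 + 120 + 27 + 246 = 959
REF1 = 210 / 959 = 0.2190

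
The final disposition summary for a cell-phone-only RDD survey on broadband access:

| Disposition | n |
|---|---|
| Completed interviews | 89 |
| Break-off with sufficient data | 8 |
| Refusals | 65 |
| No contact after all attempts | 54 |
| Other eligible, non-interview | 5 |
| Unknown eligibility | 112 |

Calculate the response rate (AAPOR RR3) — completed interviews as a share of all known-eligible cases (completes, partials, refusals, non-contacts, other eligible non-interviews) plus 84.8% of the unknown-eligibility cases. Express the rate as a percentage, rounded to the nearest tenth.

Num → 89
Known eligible → 89 + 8 + 65 + 54 + 5 = 221
e × U → 0.8480 × 112 = 94.98
Denominator → 221 + 94.98 = 315.98
RR3 = 89 / 315.98 = 0.2817

28.2%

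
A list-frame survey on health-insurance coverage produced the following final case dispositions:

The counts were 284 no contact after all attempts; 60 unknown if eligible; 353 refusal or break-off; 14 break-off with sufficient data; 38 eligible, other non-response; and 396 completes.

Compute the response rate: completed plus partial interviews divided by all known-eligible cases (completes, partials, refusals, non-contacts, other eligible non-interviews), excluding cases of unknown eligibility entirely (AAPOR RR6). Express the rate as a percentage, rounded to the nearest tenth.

37.8%

Num → 396 + 14 = 410
Denom → 396 + 14 + 353 + 284 + 38 = 1085
RR6 = 410 / 1085 = 0.3779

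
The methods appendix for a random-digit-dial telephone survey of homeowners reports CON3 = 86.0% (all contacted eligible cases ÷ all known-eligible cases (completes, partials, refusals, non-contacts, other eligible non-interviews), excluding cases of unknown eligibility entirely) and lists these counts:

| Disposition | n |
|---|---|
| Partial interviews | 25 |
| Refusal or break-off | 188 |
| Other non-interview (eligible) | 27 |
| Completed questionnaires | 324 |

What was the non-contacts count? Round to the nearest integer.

92

Numerator: 324 + 25 + 188 + 27 = 564
CON3 = 564 / D = 0.860
D = 564 / 0.860 = 655.8
Remaining denominator categories sum to 564
non-contacts = 655.8 − 564 ≈ 92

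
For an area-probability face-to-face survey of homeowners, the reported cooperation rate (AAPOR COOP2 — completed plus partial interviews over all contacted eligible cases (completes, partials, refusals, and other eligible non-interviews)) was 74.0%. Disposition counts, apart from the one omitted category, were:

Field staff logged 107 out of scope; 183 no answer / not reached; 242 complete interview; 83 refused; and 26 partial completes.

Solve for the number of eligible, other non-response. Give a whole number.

Top = 242 + 26 = 268
COOP2 = 268 / D = 0.740
D = 268 / 0.740 = 362.2
Rest of base = 351
eligible, other non-response = 362.2 − 351 ≈ 11

11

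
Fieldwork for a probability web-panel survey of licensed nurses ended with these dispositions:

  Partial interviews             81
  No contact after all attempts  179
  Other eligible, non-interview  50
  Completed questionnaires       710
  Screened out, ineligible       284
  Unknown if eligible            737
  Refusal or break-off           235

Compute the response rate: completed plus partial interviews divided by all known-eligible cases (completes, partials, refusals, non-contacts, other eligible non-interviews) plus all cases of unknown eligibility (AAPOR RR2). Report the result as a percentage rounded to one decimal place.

39.7%

Num → 710 + 81 = 791
Denom → 710 + 81 + 235 + 179 + 50 + 737 = 1992
RR2 = 791 / 1992 = 0.3971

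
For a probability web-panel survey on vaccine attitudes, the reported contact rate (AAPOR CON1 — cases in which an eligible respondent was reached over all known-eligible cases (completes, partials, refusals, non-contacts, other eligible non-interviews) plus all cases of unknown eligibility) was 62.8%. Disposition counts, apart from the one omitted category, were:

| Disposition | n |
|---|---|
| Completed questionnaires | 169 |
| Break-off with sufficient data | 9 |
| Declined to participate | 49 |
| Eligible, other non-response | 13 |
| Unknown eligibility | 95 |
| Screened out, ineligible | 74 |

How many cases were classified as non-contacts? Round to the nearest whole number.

47

Numerator → 169 + 9 + 49 + 13 = 240
CON1 = 240 / D = 0.628
D = 240 / 0.628 = 382.2
Other denominator terms total 335
non-contacts = 382.2 − 335 ≈ 47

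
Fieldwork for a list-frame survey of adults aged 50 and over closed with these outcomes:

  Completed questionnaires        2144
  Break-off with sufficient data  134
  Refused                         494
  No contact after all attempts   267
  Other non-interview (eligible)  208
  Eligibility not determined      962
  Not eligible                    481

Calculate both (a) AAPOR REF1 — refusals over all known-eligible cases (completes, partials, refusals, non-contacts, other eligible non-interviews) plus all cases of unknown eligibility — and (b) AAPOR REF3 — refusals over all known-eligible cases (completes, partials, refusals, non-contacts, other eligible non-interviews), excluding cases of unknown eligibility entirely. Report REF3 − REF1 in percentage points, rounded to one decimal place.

3.5

Num: 494
Denom: 2144 + 134 + 494 + 267 + 208 + 962 = 4209
REF1 = 494 / 4209 = 0.1174
Denom: 2144 + 134 + 494 + 267 + 208 = 3247
REF3 = 494 / 3247 = 0.1521
Difference = 15.21 − 11.74 = 3.47 percentage points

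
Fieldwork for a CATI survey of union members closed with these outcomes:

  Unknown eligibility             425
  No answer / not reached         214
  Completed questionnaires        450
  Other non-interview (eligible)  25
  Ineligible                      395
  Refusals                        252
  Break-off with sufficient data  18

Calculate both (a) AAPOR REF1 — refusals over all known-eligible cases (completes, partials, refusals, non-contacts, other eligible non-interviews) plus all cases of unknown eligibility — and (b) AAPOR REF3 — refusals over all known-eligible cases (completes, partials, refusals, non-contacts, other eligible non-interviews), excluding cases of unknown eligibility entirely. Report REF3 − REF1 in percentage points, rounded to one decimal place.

8.1

Num = 252
Base = 450 + 18 + 252 + 214 + 25 + 425 = 1384
REF1 = 252 / 1384 = 0.1821
Base = 450 + 18 + 252 + 214 + 25 = 959
REF3 = 252 / 959 = 0.2628
Difference = 26.28 − 18.21 = 8.07 percentage points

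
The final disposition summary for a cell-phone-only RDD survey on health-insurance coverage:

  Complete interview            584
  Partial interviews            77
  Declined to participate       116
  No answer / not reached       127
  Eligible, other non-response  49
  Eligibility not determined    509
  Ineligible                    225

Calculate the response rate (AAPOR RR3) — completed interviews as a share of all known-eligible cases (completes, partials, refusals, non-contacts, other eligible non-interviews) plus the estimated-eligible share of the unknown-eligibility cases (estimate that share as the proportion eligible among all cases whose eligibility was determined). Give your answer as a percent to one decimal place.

Numerator → 584
Determined eligible → 584 + 77 + 116 + 127 + 49 = 953
e = 953 / (953 + 225) = 953 / 1178 = 0.8090
e × U → 0.8090 × 509 = 411.78
Denom → 953 + 411.78 = 1364.78
RR3 = 584 / 1364.78 = 0.4279

42.8%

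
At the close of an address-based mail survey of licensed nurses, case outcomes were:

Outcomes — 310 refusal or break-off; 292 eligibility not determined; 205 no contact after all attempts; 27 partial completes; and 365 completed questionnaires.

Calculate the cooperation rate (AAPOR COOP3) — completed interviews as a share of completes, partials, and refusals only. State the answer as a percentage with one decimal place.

Num = 365
Base = 365 + 27 + 310 = 702
COOP3 = 365 / 702 = 0.5199

52.0%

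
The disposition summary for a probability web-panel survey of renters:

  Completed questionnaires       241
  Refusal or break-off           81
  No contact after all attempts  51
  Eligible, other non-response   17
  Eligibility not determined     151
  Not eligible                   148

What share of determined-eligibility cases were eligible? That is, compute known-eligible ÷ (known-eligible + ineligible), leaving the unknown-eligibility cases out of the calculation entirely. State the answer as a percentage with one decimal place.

Determined eligible → 241 + 81 + 51 + 17 = 390
e = 390 / (390 + 148) = 390 / 538 = 0.7249

72.5%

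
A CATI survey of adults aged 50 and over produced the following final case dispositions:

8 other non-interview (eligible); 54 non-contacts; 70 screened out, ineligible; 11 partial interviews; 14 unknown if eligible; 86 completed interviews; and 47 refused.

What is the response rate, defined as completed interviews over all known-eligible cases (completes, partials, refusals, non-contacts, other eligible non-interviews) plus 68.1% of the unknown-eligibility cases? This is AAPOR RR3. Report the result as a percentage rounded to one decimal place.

Top → 86
Determined eligible → 86 + 11 + 47 + 54 + 8 = 206
Estimated eligible among unknowns → 0.6810 × 14 = 9.53
Denom → 206 + 9.53 = 215.53
RR3 = 86 / 215.53 = 0.3990

39.9%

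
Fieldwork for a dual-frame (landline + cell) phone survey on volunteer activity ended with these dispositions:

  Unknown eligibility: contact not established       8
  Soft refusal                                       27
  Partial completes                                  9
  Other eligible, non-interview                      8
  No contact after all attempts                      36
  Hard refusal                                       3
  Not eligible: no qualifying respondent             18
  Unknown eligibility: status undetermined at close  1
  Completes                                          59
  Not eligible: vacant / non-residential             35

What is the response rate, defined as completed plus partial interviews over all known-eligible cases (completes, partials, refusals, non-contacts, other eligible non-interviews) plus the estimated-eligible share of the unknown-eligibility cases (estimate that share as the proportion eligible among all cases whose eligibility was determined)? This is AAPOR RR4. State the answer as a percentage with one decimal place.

Declined to participate = 3 + 27 = 30
Undetermined eligibility = 8 + 1 = 9
Out of scope = 18 + 35 = 53
Num = 59 + 9 = 68
Known eligible = 59 + 9 + 30 + 36 + 8 = 142
e = 142 / (142 + 53) = 142 / 195 = 0.7282
Estimated eligible among unknowns = 0.7282 × 9 = 6.55
Denom = 142 + 6.55 = 148.55
RR4 = 68 / 148.55 = 0.4578

45.8%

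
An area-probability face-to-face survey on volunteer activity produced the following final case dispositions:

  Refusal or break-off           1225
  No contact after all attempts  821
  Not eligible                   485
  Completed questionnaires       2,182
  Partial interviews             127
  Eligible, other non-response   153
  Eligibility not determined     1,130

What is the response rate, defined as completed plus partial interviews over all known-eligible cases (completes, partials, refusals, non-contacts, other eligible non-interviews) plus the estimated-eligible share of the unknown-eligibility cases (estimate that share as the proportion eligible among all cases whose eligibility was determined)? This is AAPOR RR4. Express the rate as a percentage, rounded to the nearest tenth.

41.8%

Num → 2182 + 127 = 2309
Eligible (known) → 2182 + 127 + 1225 + 821 + 153 = 4508
e = 4508 / (4508 + 485) = 4508 / 4993 = 0.9029
e × U → 0.9029 × 1130 = 1020.28
Base → 4508 + 1020.28 = 5528.28
RR4 = 2309 / 5528.28 = 0.4177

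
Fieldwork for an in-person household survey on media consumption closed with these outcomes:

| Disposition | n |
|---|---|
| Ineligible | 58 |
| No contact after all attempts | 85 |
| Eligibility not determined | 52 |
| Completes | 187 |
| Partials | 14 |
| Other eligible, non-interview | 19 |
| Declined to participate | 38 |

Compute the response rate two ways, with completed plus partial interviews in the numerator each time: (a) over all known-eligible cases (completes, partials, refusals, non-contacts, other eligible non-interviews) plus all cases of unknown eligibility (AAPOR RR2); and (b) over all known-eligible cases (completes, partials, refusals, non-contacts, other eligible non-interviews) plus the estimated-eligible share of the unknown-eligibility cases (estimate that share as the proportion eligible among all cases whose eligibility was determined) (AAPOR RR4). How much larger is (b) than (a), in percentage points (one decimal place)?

Numerator: 187 + 14 = 201
Denominator: 187 + 14 + 38 + 85 + 19 + 52 = 395
RR2 = 201 / 395 = 0.5089
Determined eligible: 187 + 14 + 38 + 85 + 19 = 343
e = 343 / (343 + 58) = 343 / 401 = 0.8554
Estimated eligible among unknowns: 0.8554 × 52 = 44.48
Denominator: 343 + 44.48 = 387.48
RR4 = 201 / 387.48 = 0.5187
Difference = 51.87 − 50.89 = 0.98 percentage points

1.0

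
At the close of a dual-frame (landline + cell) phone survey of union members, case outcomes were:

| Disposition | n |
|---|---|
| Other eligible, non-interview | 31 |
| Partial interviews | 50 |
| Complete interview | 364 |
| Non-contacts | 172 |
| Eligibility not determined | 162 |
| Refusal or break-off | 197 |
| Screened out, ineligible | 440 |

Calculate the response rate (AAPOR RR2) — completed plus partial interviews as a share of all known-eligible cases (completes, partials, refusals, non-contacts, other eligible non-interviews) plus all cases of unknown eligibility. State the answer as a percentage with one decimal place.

Num = 364 + 50 = 414
Denom = 364 + 50 + 197 + 172 + 31 + 162 = 976
RR2 = 414 / 976 = 0.4242

42.4%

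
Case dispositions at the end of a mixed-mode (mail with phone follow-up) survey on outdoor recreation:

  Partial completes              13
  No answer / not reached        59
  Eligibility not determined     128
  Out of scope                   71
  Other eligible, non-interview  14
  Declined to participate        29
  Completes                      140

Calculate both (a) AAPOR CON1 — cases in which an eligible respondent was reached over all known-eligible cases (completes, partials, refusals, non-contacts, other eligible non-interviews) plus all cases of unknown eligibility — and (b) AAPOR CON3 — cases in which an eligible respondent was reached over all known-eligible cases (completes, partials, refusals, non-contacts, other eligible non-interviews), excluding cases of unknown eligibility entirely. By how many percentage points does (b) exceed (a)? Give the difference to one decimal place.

Num = 140 + 13 + 29 + 14 = 196
Denominator = 140 + 13 + 29 + 59 + 14 + 128 = 383
CON1 = 196 / 383 = 0.5117
Denominator = 140 + 13 + 29 + 59 + 14 = 255
CON3 = 196 / 255 = 0.7686
Difference = 76.86 − 51.17 = 25.69 percentage points

25.7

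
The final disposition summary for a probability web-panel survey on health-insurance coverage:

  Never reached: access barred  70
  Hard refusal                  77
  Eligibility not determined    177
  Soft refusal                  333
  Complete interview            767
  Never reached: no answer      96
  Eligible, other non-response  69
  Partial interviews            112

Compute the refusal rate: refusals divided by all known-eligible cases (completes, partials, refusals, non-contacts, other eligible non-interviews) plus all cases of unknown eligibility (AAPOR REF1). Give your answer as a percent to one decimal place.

24.1%

Declined to participate = 77 + 333 = 410
Non-contacts = 96 + 70 = 166
Top → 410
Base → 767 + 112 + 410 + 166 + 69 + 177 = 1701
REF1 = 410 / 1701 = 0.2410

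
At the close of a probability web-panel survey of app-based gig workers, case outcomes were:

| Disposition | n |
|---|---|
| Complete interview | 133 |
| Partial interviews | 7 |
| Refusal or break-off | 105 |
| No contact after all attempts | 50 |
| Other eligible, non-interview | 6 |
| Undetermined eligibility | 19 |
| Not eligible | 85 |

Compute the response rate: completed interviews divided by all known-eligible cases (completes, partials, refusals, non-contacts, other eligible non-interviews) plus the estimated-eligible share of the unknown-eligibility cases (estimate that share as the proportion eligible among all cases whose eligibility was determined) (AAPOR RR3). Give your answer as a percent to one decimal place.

Top: 133
Determined eligible: 133 + 7 + 105 + 50 + 6 = 301
e = 301 / (301 + 85) = 301 / 386 = 0.7798
e × U: 0.7798 × 19 = 14.82
Denom: 301 + 14.82 = 315.82
RR3 = 133 / 315.82 = 0.4211

42.1%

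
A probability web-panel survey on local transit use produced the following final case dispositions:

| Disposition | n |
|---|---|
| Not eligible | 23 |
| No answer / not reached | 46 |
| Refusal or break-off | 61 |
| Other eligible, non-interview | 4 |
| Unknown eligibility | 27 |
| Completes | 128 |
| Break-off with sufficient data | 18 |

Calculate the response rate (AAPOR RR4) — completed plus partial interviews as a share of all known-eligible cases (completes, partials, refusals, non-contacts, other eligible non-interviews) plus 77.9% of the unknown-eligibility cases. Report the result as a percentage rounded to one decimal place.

Numerator: 128 + 18 = 146
Eligible (known): 128 + 18 + 61 + 46 + 4 = 257
Estimated eligible among unknowns: 0.7790 × 27 = 21.03
Denominator: 257 + 21.03 = 278.03
RR4 = 146 / 278.03 = 0.5251

52.5%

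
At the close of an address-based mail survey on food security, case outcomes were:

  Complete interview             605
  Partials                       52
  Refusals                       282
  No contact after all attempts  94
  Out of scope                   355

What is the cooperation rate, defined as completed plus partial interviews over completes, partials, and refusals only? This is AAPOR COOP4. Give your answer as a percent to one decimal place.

70.0%

Numerator → 605 + 52 = 657
Denom → 605 + 52 + 282 = 939
COOP4 = 657 / 939 = 0.6997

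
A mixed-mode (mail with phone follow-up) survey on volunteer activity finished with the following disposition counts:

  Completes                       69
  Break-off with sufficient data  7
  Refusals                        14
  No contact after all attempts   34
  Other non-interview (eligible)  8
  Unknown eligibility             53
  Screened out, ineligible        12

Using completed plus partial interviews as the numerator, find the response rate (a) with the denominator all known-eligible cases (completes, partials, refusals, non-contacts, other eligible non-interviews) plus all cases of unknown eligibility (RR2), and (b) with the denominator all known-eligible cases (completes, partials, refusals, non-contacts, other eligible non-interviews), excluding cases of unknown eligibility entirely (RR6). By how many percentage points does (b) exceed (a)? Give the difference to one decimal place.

Top: 69 + 7 = 76
Denom: 69 + 7 + 14 + 34 + 8 + 53 = 185
RR2 = 76 / 185 = 0.4108
Denom: 69 + 7 + 14 + 34 + 8 = 132
RR6 = 76 / 132 = 0.5758
Difference = 57.58 − 41.08 = 16.50 percentage points

16.5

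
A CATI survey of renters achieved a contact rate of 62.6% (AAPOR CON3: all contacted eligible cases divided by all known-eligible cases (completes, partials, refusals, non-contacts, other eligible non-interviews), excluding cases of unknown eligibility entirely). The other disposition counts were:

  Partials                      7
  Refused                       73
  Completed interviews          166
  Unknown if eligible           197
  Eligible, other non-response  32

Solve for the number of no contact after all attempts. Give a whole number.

166

Num = 166 + 7 + 73 + 32 = 278
CON3 = 278 / D = 0.626
D = 278 / 0.626 = 444.1
Rest of base = 278
no contact after all attempts = 444.1 − 278 ≈ 166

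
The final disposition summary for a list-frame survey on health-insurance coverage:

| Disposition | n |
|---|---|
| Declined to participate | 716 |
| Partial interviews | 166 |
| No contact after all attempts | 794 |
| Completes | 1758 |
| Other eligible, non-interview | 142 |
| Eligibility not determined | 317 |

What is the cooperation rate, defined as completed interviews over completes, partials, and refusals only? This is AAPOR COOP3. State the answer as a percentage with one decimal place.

Top → 1758
Base → 1758 + 166 + 716 = 2640
COOP3 = 1758 / 2640 = 0.6659

66.6%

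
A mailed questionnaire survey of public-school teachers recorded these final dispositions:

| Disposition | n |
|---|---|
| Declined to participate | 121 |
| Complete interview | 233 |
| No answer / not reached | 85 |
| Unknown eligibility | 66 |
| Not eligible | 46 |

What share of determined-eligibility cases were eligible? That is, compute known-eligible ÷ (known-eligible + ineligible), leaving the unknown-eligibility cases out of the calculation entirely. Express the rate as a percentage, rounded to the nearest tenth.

90.5%

Eligible (known) = 233 + 121 + 85 = 439
e = 439 / (439 + 46) = 439 / 485 = 0.9052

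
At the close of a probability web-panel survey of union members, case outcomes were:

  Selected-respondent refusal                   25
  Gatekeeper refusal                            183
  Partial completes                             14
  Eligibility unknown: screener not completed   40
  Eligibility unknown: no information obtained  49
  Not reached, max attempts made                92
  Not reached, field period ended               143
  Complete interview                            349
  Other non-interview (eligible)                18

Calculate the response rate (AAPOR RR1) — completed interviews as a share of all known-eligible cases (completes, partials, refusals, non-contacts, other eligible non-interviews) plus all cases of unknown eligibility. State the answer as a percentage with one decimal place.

38.2%

Refused = 183 + 25 = 208
No contact after all attempts = 143 + 92 = 235
Unknown if eligible = 40 + 49 = 89
Num = 349
Denom = 349 + 14 + 208 + 235 + 18 + 89 = 913
RR1 = 349 / 913 = 0.3823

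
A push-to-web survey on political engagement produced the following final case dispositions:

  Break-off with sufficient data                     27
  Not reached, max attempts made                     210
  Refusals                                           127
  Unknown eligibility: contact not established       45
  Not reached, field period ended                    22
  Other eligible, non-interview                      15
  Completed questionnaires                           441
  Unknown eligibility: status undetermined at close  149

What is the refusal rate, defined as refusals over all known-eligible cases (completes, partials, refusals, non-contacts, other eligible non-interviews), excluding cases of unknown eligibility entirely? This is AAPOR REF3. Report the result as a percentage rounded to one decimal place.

No contact after all attempts = 22 + 210 = 232
Eligibility not determined = 45 + 149 = 194
Num = 127
Denominator = 441 + 27 + 127 + 232 + 15 = 842
REF3 = 127 / 842 = 0.1508

15.1%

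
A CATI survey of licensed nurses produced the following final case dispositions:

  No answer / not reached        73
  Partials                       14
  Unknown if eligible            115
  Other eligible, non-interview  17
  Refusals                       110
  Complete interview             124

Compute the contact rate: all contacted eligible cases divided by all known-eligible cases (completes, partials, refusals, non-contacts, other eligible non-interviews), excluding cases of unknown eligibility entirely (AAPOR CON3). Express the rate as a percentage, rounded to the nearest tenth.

Top: 124 + 14 + 110 + 17 = 265
Denom: 124 + 14 + 110 + 73 + 17 = 338
CON3 = 265 / 338 = 0.7840

78.4%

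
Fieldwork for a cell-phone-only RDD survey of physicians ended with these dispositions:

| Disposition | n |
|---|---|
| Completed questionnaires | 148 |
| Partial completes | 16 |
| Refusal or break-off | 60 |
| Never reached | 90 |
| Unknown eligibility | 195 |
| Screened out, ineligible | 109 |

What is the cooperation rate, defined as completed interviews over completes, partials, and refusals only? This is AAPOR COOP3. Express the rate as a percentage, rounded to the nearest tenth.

66.1%

Numerator = 148
Denominator = 148 + 16 + 60 = 224
COOP3 = 148 / 224 = 0.6607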